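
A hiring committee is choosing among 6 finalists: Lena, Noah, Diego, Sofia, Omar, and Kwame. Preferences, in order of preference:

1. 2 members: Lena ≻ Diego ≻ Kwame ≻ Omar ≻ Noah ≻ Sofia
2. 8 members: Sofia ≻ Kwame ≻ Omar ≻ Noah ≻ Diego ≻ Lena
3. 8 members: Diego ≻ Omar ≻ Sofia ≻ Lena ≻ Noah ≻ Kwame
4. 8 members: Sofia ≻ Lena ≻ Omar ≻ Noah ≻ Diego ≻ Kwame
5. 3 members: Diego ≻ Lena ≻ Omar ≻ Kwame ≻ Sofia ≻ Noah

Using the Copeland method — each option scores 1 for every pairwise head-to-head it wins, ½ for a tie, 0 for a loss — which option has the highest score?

Sofia

Lena: beats Noah and Kwame; loses to Diego, Sofia, and Omar → score 2.
Noah: beats Diego and Kwame; loses to Lena, Sofia, and Omar → score 2.
Diego: beats Lena and Kwame; loses to Noah, Sofia, and Omar → score 2.
Sofia: beats Lena, Noah, Diego, Omar, and Kwame → score 5.
Omar: beats Lena, Noah, Diego, and Kwame; loses to Sofia → score 4.
Kwame: loses to Lena, Noah, Diego, Sofia, and Omar → score 0.
Sofia has the best pairwise record.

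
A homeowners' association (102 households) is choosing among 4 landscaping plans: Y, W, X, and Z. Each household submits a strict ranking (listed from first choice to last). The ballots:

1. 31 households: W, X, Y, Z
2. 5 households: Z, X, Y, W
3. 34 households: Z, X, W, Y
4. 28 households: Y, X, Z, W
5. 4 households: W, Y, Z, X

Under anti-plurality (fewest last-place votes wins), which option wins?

Last-place votes: Y 34, W 33, X 4, Z 31.
X is ranked last by the fewest voters, so X wins.

X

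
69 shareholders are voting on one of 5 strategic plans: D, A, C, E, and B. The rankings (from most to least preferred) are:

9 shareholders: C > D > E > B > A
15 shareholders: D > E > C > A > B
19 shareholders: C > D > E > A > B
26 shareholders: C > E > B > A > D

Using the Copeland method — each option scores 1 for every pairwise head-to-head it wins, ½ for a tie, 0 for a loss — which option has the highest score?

C

D: beats A, E, and B; loses to C → score 3.
A: loses to D, C, E, and B → score 0.
C: beats D, A, E, and B → score 4.
E: beats A and B; loses to D and C → score 2.
B: beats A; loses to D, C, and E → score 1.
C has the best pairwise record.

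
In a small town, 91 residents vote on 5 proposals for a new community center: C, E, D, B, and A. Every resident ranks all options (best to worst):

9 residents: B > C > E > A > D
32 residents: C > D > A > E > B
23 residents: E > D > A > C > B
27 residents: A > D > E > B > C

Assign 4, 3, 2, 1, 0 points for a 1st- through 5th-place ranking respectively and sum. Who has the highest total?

D

C: 9·3 + 32·4 + 23·1 + 27·0 = 178
E: 9·2 + 32·1 + 23·4 + 27·2 = 196
D: 9·0 + 32·3 + 23·3 + 27·3 = 246
B: 9·4 + 32·0 + 23·0 + 27·1 = 63
A: 9·1 + 32·2 + 23·2 + 27·4 = 227
D has the highest Borda score (246).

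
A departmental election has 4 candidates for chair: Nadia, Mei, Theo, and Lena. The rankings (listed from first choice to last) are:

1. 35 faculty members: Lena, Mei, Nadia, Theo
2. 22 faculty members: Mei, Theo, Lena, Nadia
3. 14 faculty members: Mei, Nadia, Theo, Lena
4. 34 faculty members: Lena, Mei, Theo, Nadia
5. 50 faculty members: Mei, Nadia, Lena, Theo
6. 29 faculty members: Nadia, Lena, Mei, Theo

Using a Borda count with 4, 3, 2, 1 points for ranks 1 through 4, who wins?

Mei

Nadia: 35·2 + 22·1 + 14·3 + 34·1 + 50·3 + 29·4 = 434
Mei: 35·3 + 22·4 + 14·4 + 34·3 + 50·4 + 29·2 = 609
Theo: 35·1 + 22·3 + 14·2 + 34·2 + 50·1 + 29·1 = 276
Lena: 35·4 + 22·2 + 14·1 + 34·4 + 50·2 + 29·3 = 521
Mei has the highest Borda score (609).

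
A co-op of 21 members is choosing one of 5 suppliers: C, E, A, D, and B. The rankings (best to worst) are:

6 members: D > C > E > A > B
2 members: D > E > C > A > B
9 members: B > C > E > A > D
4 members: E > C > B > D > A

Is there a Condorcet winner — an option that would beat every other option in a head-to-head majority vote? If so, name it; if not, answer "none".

C

C vs E: 15–6 for C.
C vs A: 21–0 for C.
C vs D: 13–8 for C.
C vs B: 12–9 for C.
C beats every other option head-to-head.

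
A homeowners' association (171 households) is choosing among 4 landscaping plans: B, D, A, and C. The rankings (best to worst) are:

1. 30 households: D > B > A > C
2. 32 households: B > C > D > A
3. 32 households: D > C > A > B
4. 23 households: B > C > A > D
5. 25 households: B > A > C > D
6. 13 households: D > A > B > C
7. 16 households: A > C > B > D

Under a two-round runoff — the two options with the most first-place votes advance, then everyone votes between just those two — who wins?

B

Round 1 first-place votes: B 80, D 75, A 16, C 0.
B and D advance.
Runoff: B is preferred to D by 96 voters; D by 75.
B wins the runoff.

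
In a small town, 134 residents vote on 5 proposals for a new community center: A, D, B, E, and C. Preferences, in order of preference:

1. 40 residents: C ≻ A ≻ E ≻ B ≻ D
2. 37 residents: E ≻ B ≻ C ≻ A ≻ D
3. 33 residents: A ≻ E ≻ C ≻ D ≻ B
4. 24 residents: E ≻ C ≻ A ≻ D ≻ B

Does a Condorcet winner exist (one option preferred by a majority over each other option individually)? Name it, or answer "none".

Checking pairwise contests:
C beats A 101–33.
A beats D 134–0.
A beats B 97–37.
A beats E 73–61.
E beats C 94–40.
Every option loses at least one head-to-head, so there is no Condorcet winner.

none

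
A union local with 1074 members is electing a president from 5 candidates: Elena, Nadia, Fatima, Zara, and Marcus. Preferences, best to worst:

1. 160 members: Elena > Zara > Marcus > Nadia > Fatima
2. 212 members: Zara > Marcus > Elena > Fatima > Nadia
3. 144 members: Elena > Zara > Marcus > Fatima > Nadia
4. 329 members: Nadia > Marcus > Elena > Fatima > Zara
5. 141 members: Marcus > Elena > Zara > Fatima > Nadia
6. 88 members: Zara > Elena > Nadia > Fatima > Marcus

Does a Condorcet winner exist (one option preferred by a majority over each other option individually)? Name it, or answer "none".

Checking pairwise contests:
Marcus beats Elena 682–392.
Elena beats Nadia 745–329.
Elena beats Fatima 1074–0.
Elena beats Zara 774–300.
Zara beats Marcus 604–470.
Every option loses at least one head-to-head, so there is no Condorcet winner.

none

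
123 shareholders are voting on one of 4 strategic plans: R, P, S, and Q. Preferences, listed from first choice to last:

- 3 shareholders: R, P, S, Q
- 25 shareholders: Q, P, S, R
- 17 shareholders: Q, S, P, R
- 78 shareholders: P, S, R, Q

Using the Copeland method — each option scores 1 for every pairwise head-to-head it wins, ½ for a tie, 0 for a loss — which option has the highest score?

R: beats Q; loses to P and S → score 1.
P: beats R, S, and Q → score 3.
S: beats R and Q; loses to P → score 2.
Q: loses to R, P, and S → score 0.
P has the best pairwise record.

P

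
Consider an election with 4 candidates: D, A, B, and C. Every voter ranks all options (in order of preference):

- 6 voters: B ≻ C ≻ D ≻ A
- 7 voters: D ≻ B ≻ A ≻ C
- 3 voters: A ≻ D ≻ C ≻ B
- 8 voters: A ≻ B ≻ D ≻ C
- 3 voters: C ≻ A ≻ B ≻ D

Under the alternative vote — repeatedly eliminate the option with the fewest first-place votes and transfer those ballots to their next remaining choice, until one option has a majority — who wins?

Round 1: D 7, A 11, B 6, C 3. Eliminate C.
Round 2: D 7, A 14, B 6. A has a majority.

A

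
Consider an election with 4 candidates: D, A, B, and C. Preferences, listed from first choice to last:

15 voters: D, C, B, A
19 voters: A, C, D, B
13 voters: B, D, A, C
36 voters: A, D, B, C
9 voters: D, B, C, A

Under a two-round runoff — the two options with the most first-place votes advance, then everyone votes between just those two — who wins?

Round 1 first-place votes: D 24, A 55, B 13, C 0.
A and D advance.
Runoff: A is preferred to D by 55 voters; D by 37.
A wins the runoff.

A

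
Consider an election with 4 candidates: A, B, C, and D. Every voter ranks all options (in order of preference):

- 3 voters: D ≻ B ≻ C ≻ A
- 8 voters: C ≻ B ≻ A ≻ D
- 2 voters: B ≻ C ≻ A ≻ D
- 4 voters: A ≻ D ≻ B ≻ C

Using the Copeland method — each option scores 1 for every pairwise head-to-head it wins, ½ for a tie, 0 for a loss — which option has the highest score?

B

A: beats D; loses to B and C → score 1.
B: beats A, C, and D → score 3.
C: beats A and D; loses to B → score 2.
D: loses to A, B, and C → score 0.
B has the best pairwise record.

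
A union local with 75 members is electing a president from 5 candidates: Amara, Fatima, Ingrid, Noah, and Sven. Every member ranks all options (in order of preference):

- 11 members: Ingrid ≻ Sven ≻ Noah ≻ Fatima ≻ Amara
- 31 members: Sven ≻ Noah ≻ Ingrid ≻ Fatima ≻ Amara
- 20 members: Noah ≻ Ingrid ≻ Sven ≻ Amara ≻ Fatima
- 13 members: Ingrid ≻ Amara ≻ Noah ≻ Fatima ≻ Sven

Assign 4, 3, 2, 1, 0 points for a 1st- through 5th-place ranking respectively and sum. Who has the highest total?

Amara: 11·0 + 31·0 + 20·1 + 13·3 = 59
Fatima: 11·1 + 31·1 + 20·0 + 13·1 = 55
Ingrid: 11·4 + 31·2 + 20·3 + 13·4 = 218
Noah: 11·2 + 31·3 + 20·4 + 13·2 = 221
Sven: 11·3 + 31·4 + 20·2 + 13·0 = 197
Noah has the highest Borda score (221).

Noah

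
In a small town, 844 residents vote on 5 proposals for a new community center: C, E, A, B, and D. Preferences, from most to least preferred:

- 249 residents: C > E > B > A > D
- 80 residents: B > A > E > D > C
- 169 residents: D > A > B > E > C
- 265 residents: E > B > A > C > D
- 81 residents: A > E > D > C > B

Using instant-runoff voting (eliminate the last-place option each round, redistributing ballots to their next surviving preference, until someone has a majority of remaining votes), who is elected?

E

Round 1: C 249, E 265, A 81, B 80, D 169. Eliminate B.
Round 2: C 249, E 265, A 161, D 169. Eliminate A.
Round 3: C 249, E 426, D 169. E has a majority.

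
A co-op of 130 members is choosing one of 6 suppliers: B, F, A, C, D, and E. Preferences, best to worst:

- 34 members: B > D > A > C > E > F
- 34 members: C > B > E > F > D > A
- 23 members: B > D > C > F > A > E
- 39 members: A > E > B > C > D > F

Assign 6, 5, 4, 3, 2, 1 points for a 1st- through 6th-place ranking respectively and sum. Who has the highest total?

B: 34·6 + 34·5 + 23·6 + 39·4 = 668
F: 34·1 + 34·3 + 23·3 + 39·1 = 244
A: 34·4 + 34·1 + 23·2 + 39·6 = 450
C: 34·3 + 34·6 + 23·4 + 39·3 = 515
D: 34·5 + 34·2 + 23·5 + 39·2 = 431
E: 34·2 + 34·4 + 23·1 + 39·5 = 422
B has the highest Borda score (668).

B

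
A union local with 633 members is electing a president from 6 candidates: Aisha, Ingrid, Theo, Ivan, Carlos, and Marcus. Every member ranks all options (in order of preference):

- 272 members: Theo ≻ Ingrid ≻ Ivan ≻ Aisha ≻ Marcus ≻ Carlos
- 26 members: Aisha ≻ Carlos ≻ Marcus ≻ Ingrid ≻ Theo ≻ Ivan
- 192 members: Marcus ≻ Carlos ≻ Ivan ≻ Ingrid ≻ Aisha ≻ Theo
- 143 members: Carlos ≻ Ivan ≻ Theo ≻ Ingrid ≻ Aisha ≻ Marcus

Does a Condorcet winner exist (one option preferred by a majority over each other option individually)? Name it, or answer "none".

Checking pairwise contests:
Ingrid beats Aisha 607–26.
Theo beats Ingrid 415–218.
Ivan beats Theo 335–298.
Carlos beats Ivan 361–272.
Marcus beats Carlos 464–169.
Aisha beats Marcus 441–192.
Every option loses at least one head-to-head, so there is no Condorcet winner.

none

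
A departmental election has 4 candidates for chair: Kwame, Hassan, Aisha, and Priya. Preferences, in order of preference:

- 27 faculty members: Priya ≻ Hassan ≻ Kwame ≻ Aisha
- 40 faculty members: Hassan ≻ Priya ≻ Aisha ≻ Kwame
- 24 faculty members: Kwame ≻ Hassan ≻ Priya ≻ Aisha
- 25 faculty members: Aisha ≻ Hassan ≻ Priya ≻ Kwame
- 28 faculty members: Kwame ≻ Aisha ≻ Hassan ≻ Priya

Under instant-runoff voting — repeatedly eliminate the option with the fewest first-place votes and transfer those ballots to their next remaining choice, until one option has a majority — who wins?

Hassan

Round 1: Kwame 52, Hassan 40, Aisha 25, Priya 27. Eliminate Aisha.
Round 2: Kwame 52, Hassan 65, Priya 27. Eliminate Priya.
Round 3: Kwame 52, Hassan 92. Hassan has a majority.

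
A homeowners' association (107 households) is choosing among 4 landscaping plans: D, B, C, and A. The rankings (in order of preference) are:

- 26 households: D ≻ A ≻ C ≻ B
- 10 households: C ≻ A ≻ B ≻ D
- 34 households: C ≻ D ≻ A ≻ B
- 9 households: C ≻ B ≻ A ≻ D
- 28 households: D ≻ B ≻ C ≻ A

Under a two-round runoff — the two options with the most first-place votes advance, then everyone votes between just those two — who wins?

Round 1 first-place votes: D 54, B 0, C 53, A 0.
D and C advance.
Runoff: D is preferred to C by 54 voters; C by 53.
D wins the runoff.

D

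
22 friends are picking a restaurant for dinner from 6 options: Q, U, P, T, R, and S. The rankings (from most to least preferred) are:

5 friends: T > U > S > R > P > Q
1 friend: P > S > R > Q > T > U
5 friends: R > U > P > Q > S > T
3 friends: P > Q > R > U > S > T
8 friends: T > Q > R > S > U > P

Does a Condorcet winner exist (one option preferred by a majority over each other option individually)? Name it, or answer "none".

T vs Q: 13–9 for T.
T vs U: 14–8 for T.
T vs P: 13–9 for T.
T vs R: 13–9 for T.
T vs S: 13–9 for T.
T beats every other option head-to-head.

T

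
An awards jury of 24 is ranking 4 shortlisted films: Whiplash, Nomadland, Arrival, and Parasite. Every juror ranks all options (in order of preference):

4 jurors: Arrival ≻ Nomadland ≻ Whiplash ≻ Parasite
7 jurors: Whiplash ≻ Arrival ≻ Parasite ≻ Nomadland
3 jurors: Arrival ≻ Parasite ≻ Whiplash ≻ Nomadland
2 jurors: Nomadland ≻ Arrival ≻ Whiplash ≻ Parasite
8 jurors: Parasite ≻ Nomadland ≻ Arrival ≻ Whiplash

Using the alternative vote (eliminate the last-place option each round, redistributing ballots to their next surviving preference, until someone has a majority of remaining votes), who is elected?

Round 1: Whiplash 7, Nomadland 2, Arrival 7, Parasite 8. Eliminate Nomadland.
Round 2: Whiplash 7, Arrival 9, Parasite 8. Eliminate Whiplash.
Round 3: Arrival 16, Parasite 8. Arrival has a majority.

Arrival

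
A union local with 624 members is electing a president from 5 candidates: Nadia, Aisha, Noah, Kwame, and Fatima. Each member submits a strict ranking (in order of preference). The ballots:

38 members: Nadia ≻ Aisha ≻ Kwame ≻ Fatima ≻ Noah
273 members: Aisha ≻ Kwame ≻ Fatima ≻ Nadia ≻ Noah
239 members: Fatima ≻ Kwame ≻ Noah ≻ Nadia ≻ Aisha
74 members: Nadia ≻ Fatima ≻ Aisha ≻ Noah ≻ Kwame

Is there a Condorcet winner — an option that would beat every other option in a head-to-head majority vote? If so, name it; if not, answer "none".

Fatima vs Nadia: 512–112 for Fatima.
Fatima vs Aisha: 313–311 for Fatima.
Fatima vs Noah: 624–0 for Fatima.
Fatima vs Kwame: 313–311 for Fatima.
Fatima beats every other option head-to-head.

Fatima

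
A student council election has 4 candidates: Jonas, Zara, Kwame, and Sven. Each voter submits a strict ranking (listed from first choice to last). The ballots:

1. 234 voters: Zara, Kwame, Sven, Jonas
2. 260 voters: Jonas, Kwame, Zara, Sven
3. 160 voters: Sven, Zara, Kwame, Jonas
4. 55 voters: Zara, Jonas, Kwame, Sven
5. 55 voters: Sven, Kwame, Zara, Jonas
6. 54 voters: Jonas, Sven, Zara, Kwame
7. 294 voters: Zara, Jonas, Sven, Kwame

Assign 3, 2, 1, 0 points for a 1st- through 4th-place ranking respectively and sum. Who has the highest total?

Zara

Jonas: 234·0 + 260·3 + 160·0 + 55·2 + 55·0 + 54·3 + 294·2 = 1640
Zara: 234·3 + 260·1 + 160·2 + 55·3 + 55·1 + 54·1 + 294·3 = 2438
Kwame: 234·2 + 260·2 + 160·1 + 55·1 + 55·2 + 54·0 + 294·0 = 1313
Sven: 234·1 + 260·0 + 160·3 + 55·0 + 55·3 + 54·2 + 294·1 = 1281
Zara has the highest Borda score (2438).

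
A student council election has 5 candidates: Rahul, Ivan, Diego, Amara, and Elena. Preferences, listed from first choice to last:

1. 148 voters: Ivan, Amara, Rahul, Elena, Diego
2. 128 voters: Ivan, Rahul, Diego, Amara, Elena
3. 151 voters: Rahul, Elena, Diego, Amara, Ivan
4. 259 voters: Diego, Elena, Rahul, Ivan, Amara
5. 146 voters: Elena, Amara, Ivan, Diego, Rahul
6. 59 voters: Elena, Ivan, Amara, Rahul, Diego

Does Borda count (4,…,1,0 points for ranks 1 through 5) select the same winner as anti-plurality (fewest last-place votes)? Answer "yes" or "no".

yes

Borda — scores: Rahul 1861, Ivan 1832, Diego 1740, Amara 1279, Elena 2198. Winner: Elena.
Anti-plurality — last-place votes: Rahul 146, Ivan 151, Diego 207, Amara 259, Elena 128. Winner: Elena.
The two methods agree.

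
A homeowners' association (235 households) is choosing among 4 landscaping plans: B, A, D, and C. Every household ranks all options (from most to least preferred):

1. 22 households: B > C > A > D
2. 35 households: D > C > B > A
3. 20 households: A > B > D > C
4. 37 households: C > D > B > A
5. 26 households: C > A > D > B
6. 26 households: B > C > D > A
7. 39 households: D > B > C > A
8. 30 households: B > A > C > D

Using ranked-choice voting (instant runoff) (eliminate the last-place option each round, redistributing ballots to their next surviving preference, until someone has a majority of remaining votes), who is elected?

D

Round 1: B 78, A 20, D 74, C 63. Eliminate A.
Round 2: B 98, D 74, C 63. Eliminate C.
Round 3: B 98, D 137. D has a majority.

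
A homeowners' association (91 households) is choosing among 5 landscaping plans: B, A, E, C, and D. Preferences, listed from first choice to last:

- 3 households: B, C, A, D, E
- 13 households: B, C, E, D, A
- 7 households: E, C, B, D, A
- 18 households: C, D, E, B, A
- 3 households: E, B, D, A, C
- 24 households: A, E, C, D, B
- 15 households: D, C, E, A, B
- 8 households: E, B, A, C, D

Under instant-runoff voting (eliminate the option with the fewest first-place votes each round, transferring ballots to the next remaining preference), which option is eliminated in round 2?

Round 1: B 16, A 24, E 18, C 18, D 15. Eliminate D.
Round 2: B 16, A 24, E 18, C 33. Eliminate B.

B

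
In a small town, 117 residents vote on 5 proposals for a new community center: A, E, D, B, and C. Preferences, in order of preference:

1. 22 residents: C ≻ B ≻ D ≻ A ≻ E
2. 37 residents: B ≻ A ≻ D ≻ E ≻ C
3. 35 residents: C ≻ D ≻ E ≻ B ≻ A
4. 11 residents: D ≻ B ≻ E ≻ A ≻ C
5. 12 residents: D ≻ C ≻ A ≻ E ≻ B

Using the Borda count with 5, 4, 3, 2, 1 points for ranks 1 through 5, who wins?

A: 22·2 + 37·4 + 35·1 + 11·2 + 12·3 = 285
E: 22·1 + 37·2 + 35·3 + 11·3 + 12·2 = 258
D: 22·3 + 37·3 + 35·4 + 11·5 + 12·5 = 432
B: 22·4 + 37·5 + 35·2 + 11·4 + 12·1 = 399
C: 22·5 + 37·1 + 35·5 + 11·1 + 12·4 = 381
D has the highest Borda score (432).

D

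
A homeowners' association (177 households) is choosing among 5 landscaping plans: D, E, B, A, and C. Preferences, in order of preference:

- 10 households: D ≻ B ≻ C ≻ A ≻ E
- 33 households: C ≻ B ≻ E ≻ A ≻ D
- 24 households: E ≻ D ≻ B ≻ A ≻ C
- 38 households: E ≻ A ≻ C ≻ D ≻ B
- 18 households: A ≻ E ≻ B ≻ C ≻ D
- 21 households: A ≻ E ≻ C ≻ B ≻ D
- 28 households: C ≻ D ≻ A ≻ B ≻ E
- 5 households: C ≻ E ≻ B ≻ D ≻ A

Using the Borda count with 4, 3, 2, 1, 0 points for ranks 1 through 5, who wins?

D: 10·4 + 33·0 + 24·3 + 38·1 + 18·0 + 21·0 + 28·3 + 5·1 = 239
E: 10·0 + 33·2 + 24·4 + 38·4 + 18·3 + 21·3 + 28·0 + 5·3 = 446
B: 10·3 + 33·3 + 24·2 + 38·0 + 18·2 + 21·1 + 28·1 + 5·2 = 272
A: 10·1 + 33·1 + 24·1 + 38·3 + 18·4 + 21·4 + 28·2 + 5·0 = 393
C: 10·2 + 33·4 + 24·0 + 38·2 + 18·1 + 21·2 + 28·4 + 5·4 = 420
E has the highest Borda score (446).

E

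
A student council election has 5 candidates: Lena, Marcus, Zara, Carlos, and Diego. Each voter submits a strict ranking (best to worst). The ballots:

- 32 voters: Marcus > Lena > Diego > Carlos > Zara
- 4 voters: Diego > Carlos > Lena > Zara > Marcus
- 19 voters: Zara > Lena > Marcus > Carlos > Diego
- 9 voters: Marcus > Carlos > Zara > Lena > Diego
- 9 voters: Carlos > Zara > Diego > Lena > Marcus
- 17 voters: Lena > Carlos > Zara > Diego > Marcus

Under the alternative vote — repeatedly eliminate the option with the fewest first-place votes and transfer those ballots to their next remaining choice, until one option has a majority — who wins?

Round 1: Lena 17, Marcus 41, Zara 19, Carlos 9, Diego 4. Eliminate Diego.
Round 2: Lena 17, Marcus 41, Zara 19, Carlos 13. Eliminate Carlos.
Round 3: Lena 21, Marcus 41, Zara 28. Eliminate Lena.
Round 4: Marcus 41, Zara 49. Zara has a majority.

Zara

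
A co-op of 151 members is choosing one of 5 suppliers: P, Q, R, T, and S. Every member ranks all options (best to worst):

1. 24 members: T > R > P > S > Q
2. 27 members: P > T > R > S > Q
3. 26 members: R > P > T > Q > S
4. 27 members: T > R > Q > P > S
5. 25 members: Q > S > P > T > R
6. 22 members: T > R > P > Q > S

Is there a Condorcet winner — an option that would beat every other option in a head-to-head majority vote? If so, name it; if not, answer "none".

Checking pairwise contests:
R beats P 99–52.
P beats Q 99–52.
T beats R 125–26.
P beats T 78–73.
P beats S 126–25.
Every option loses at least one head-to-head, so there is no Condorcet winner.

none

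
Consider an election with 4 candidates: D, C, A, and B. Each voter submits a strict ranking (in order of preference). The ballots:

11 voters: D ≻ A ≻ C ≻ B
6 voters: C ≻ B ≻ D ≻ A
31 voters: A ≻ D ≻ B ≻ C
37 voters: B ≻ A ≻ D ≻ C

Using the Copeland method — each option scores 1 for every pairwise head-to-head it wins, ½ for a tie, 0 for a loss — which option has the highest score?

D: beats C; loses to A and B → score 1.
C: loses to D, A, and B → score 0.
A: beats D and C; loses to B → score 2.
B: beats D, C, and A → score 3.
B has the best pairwise record.

B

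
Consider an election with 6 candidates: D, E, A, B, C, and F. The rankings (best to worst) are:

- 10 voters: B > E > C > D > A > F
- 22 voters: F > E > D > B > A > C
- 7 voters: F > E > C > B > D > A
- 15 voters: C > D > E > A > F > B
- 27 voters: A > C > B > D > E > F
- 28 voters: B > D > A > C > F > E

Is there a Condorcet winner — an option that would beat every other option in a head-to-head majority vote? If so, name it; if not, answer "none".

B vs D: 72–37 for B.
B vs E: 65–44 for B.
B vs A: 67–42 for B.
B vs C: 60–49 for B.
B vs F: 65–44 for B.
B beats every other option head-to-head.

B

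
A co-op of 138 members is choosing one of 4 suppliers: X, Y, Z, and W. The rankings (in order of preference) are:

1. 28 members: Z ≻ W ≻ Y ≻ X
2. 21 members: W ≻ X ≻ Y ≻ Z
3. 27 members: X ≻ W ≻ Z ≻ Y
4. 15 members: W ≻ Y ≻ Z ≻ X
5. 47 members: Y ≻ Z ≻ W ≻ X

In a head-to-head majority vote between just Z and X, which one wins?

Voters preferring Z to X: 90; preferring X to Z: 48.
Z wins the head-to-head.

Z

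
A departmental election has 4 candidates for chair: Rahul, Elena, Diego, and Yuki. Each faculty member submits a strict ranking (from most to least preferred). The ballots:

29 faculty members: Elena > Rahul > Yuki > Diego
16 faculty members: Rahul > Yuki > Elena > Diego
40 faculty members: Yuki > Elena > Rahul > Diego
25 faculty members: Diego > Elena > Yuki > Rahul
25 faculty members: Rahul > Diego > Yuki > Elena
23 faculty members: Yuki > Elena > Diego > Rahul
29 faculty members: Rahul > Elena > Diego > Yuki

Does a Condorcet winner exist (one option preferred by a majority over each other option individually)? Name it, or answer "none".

Checking pairwise contests:
Elena beats Rahul 117–70.
Yuki beats Elena 104–83.
Rahul beats Diego 139–48.
Rahul beats Yuki 99–88.
Every option loses at least one head-to-head, so there is no Condorcet winner.

none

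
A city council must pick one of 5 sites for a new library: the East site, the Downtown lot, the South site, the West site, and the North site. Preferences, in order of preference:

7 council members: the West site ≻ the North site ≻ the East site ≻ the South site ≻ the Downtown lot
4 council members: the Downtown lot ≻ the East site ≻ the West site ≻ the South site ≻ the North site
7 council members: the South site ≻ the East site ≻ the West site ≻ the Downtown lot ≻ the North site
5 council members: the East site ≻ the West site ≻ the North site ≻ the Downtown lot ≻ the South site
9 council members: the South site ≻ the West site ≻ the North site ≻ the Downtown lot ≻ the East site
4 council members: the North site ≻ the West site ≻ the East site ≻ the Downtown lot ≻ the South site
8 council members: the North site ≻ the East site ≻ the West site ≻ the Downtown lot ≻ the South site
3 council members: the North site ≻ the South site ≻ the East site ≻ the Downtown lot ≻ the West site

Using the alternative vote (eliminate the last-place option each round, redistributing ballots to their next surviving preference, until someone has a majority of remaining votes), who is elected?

Round 1: the East site 5, the Downtown lot 4, the South site 16, the West site 7, the North site 15. Eliminate the Downtown lot.
Round 2: the East site 9, the South site 16, the West site 7, the North site 15. Eliminate the West site.
Round 3: the East site 9, the South site 16, the North site 22. Eliminate the East site.
Round 4: the South site 20, the North site 27. The North site has a majority.

the North site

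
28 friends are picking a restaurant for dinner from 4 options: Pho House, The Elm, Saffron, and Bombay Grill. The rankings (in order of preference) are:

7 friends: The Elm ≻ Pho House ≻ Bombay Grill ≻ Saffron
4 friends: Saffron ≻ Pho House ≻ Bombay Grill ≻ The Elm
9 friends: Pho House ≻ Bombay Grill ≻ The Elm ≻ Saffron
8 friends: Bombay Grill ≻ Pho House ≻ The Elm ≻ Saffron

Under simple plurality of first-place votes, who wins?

Pho House

First-place votes: Pho House 9, The Elm 7, Saffron 4, Bombay Grill 8.
Pho House has the most first-place votes.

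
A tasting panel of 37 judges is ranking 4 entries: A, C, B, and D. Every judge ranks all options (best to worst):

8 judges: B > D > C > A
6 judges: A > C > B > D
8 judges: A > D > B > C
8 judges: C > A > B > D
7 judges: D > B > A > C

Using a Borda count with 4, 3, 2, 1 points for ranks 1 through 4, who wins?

A: 8·1 + 6·4 + 8·4 + 8·3 + 7·2 = 102
C: 8·2 + 6·3 + 8·1 + 8·4 + 7·1 = 81
B: 8·4 + 6·2 + 8·2 + 8·2 + 7·3 = 97
D: 8·3 + 6·1 + 8·3 + 8·1 + 7·4 = 90
A has the highest Borda score (102).

A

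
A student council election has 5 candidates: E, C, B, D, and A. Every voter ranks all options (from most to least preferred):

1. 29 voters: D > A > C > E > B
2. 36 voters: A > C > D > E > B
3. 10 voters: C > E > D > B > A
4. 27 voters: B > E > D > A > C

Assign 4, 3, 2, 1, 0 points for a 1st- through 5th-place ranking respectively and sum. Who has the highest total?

E: 29·1 + 36·1 + 10·3 + 27·3 = 176
C: 29·2 + 36·3 + 10·4 + 27·0 = 206
B: 29·0 + 36·0 + 10·1 + 27·4 = 118
D: 29·4 + 36·2 + 10·2 + 27·2 = 262
A: 29·3 + 36·4 + 10·0 + 27·1 = 258
D has the highest Borda score (262).

D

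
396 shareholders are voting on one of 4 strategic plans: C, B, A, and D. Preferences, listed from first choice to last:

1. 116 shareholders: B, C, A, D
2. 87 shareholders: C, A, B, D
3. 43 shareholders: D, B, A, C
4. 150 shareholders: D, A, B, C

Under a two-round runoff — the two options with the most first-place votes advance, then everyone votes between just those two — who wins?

B

Round 1 first-place votes: C 87, B 116, A 0, D 193.
D and B advance.
Runoff: D is preferred to B by 193 voters; B by 203.
B wins the runoff.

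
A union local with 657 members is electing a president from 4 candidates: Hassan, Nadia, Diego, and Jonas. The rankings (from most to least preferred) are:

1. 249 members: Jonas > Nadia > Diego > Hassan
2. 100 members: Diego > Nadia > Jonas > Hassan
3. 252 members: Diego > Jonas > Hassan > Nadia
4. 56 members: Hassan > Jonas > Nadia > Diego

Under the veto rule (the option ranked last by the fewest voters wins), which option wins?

Jonas

Last-place votes: Hassan 349, Nadia 252, Diego 56, Jonas 0.
Jonas is ranked last by the fewest voters, so Jonas wins.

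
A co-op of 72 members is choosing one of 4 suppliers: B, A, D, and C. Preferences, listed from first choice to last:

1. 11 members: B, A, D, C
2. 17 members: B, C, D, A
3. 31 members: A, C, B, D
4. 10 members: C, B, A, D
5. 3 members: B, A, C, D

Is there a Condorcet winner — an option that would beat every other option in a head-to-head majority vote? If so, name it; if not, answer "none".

none

Checking pairwise contests:
C beats B 41–31.
B beats A 41–31.
B beats D 72–0.
A beats C 45–27.
Every option loses at least one head-to-head, so there is no Condorcet winner.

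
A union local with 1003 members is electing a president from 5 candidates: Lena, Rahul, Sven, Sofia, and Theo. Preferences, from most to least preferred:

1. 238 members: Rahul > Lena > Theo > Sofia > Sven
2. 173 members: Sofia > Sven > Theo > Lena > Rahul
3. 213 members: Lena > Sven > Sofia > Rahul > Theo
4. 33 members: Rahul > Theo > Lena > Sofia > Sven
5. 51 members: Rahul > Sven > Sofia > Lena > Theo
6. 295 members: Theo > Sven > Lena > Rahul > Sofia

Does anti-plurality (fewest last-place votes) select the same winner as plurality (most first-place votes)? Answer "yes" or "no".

Anti-plurality — last-place votes: Lena 0, Rahul 173, Sven 271, Sofia 295, Theo 264. Winner: Lena.
Plurality — first-place votes: Lena 213, Rahul 322, Sven 0, Sofia 173, Theo 295. Winner: Rahul.
The two methods disagree.

no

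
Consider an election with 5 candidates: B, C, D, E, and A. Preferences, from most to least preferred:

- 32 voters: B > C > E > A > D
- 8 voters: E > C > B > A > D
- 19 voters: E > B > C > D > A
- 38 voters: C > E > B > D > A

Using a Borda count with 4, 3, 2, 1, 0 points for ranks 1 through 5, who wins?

B: 32·4 + 8·2 + 19·3 + 38·2 = 277
C: 32·3 + 8·3 + 19·2 + 38·4 = 310
D: 32·0 + 8·0 + 19·1 + 38·1 = 57
E: 32·2 + 8·4 + 19·4 + 38·3 = 286
A: 32·1 + 8·1 + 19·0 + 38·0 = 40
C has the highest Borda score (310).

C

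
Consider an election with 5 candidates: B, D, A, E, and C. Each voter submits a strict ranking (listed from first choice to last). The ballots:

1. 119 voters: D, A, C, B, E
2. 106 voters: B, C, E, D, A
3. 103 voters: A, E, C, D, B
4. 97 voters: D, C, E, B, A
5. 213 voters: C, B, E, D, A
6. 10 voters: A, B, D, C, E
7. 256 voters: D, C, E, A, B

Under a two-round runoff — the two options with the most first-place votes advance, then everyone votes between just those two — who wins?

Round 1 first-place votes: B 106, D 472, A 113, E 0, C 213.
D and C advance.
Runoff: D is preferred to C by 482 voters; C by 422.
D wins the runoff.

D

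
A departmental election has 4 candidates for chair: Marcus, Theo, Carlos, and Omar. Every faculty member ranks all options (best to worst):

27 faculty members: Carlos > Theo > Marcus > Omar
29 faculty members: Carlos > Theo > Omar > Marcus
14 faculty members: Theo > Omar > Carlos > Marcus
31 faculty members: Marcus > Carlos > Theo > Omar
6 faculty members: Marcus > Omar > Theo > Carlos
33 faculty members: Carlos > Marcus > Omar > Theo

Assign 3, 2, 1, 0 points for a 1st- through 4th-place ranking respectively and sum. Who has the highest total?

Carlos

Marcus: 27·1 + 29·0 + 14·0 + 31·3 + 6·3 + 33·2 = 204
Theo: 27·2 + 29·2 + 14·3 + 31·1 + 6·1 + 33·0 = 191
Carlos: 27·3 + 29·3 + 14·1 + 31·2 + 6·0 + 33·3 = 343
Omar: 27·0 + 29·1 + 14·2 + 31·0 + 6·2 + 33·1 = 102
Carlos has the highest Borda score (343).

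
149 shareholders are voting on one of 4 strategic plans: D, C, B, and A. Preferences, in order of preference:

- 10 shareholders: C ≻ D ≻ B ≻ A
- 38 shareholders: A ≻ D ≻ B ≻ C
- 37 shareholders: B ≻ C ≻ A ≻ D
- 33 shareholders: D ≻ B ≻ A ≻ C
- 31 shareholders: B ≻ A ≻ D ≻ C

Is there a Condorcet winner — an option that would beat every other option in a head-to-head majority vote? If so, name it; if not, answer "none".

Checking pairwise contests:
A beats D 106–43.
D beats C 102–47.
D beats B 81–68.
B beats A 111–38.
Every option loses at least one head-to-head, so there is no Condorcet winner.

none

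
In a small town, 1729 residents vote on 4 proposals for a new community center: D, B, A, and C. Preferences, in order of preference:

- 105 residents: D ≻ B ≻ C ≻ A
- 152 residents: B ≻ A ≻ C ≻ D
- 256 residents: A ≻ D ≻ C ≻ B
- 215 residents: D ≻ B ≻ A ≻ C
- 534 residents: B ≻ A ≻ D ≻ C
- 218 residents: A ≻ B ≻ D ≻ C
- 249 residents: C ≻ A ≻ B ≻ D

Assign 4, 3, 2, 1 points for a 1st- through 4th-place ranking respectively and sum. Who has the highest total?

A

D: 105·4 + 152·1 + 256·3 + 215·4 + 534·2 + 218·2 + 249·1 = 3953
B: 105·3 + 152·4 + 256·1 + 215·3 + 534·4 + 218·3 + 249·2 = 5112
A: 105·1 + 152·3 + 256·4 + 215·2 + 534·3 + 218·4 + 249·3 = 5236
C: 105·2 + 152·2 + 256·2 + 215·1 + 534·1 + 218·1 + 249·4 = 2989
A has the highest Borda score (5236).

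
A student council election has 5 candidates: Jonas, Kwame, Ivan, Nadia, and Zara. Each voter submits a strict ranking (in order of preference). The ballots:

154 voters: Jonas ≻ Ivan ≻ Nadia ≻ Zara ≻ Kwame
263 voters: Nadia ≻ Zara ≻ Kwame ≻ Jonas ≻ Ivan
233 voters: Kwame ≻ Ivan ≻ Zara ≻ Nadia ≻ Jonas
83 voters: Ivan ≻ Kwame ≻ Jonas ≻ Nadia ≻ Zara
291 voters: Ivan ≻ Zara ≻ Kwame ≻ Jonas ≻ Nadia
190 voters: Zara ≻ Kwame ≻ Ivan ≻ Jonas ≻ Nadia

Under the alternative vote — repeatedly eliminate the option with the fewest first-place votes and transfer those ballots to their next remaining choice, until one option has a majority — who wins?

Round 1: Jonas 154, Kwame 233, Ivan 374, Nadia 263, Zara 190. Eliminate Jonas.
Round 2: Kwame 233, Ivan 528, Nadia 263, Zara 190. Eliminate Zara.
Round 3: Kwame 423, Ivan 528, Nadia 263. Eliminate Nadia.
Round 4: Kwame 686, Ivan 528. Kwame has a majority.

Kwame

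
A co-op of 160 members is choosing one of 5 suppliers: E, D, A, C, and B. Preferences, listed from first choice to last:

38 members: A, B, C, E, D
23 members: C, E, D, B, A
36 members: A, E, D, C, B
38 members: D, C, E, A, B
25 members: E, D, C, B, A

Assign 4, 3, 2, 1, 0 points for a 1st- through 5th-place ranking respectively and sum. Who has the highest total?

E

E: 38·1 + 23·3 + 36·3 + 38·2 + 25·4 = 391
D: 38·0 + 23·2 + 36·2 + 38·4 + 25·3 = 345
A: 38·4 + 23·0 + 36·4 + 38·1 + 25·0 = 334
C: 38·2 + 23·4 + 36·1 + 38·3 + 25·2 = 368
B: 38·3 + 23·1 + 36·0 + 38·0 + 25·1 = 162
E has the highest Borda score (391).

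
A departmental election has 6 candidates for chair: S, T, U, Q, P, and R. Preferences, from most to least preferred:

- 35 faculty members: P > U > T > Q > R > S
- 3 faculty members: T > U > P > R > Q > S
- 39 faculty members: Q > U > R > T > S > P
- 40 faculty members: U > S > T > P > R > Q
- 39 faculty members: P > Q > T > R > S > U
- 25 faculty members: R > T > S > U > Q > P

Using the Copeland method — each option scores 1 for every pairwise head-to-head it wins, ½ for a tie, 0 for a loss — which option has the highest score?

S: beats P; loses to T, U, Q, and R → score 1.
T: beats S, Q, P, and R; loses to U → score 4.
U: beats S, T, Q, P, and R → score 5.
Q: beats S and R; loses to T, U, and P → score 2.
P: beats Q and R; loses to S, T, and U → score 2.
R: beats S; loses to T, U, Q, and P → score 1.
U has the best pairwise record.

U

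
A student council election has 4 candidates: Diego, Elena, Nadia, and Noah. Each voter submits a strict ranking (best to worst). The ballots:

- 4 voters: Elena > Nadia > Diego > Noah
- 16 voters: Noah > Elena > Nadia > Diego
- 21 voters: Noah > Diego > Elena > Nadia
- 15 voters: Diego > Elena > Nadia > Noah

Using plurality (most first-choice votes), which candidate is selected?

First-place votes: Diego 15, Elena 4, Nadia 0, Noah 37.
Noah has the most first-place votes.

Noah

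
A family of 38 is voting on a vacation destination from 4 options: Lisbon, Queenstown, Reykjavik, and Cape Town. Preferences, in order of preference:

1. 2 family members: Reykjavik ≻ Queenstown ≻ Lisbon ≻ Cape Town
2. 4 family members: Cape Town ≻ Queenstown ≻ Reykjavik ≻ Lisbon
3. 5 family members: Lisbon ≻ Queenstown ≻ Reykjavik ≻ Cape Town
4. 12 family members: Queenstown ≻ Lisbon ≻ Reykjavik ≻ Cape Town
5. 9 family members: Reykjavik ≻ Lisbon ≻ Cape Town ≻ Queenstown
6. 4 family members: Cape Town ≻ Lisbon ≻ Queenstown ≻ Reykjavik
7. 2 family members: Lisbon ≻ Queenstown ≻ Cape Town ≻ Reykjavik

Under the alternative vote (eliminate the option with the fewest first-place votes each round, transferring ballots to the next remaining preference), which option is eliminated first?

Round 1: Lisbon 7, Queenstown 12, Reykjavik 11, Cape Town 8. Eliminate Lisbon.

Lisbon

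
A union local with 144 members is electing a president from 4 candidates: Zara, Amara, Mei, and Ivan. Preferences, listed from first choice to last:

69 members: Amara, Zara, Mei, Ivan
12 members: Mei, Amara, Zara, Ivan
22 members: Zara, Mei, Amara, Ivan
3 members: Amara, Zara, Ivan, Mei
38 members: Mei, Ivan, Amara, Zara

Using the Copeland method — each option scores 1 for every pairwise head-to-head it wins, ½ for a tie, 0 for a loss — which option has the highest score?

Zara: beats Mei and Ivan; loses to Amara → score 2.
Amara: beats Zara and Ivan; ties Mei → score 2.5.
Mei: beats Ivan; ties Amara; loses to Zara → score 1.5.
Ivan: loses to Zara, Amara, and Mei → score 0.
Amara has the best pairwise record.

Amara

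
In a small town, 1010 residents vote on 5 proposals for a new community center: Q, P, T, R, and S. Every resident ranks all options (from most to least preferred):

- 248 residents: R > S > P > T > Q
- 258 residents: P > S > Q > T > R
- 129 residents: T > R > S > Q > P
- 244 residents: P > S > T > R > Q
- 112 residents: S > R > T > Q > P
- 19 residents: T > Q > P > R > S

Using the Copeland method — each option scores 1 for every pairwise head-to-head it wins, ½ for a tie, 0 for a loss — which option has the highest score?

P

Q: loses to P, T, R, and S → score 0.
P: beats Q, T, R, and S → score 4.
T: beats Q and R; loses to P and S → score 2.
R: beats Q; loses to P, T, and S → score 1.
S: beats Q, T, and R; loses to P → score 3.
P has the best pairwise record.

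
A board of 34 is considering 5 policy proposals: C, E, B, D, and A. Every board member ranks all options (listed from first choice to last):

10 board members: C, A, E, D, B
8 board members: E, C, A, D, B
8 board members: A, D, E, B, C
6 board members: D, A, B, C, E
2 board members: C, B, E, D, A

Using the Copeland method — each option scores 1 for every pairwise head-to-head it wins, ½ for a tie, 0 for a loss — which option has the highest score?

C: beats E, B, D, and A → score 4.
E: beats B and D; loses to C and A → score 2.
B: loses to C, E, D, and A → score 0.
D: beats B; loses to C, E, and A → score 1.
A: beats E, B, and D; loses to C → score 3.
C has the best pairwise record.

C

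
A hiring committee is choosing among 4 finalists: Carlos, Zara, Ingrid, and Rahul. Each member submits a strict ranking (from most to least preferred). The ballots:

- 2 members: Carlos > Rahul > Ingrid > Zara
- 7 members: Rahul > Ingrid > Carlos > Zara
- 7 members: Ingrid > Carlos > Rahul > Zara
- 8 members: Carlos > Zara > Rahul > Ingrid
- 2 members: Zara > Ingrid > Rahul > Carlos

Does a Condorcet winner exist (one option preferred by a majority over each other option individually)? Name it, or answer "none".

none

Checking pairwise contests:
Ingrid beats Carlos 16–10.
Carlos beats Zara 24–2.
Rahul beats Ingrid 17–9.
Carlos beats Rahul 17–9.
Every option loses at least one head-to-head, so there is no Condorcet winner.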